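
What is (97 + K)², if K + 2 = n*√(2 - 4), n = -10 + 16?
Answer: 8953 + 1140*I*√2 ≈ 8953.0 + 1612.2*I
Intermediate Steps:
n = 6
K = -2 + 6*I*√2 (K = -2 + 6*√(2 - 4) = -2 + 6*√(-2) = -2 + 6*(I*√2) = -2 + 6*I*√2 ≈ -2.0 + 8.4853*I)
(97 + K)² = (97 + (-2 + 6*I*√2))² = (95 + 6*I*√2)²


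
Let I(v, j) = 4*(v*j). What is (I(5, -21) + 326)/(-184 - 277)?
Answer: 94/461 ≈ 0.20390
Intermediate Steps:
I(v, j) = 4*j*v (I(v, j) = 4*(j*v) = 4*j*v)
(I(5, -21) + 326)/(-184 - 277) = (4*(-21)*5 + 326)/(-184 - 277) = (-420 + 326)/(-461) = -94*(-1/461) = 94/461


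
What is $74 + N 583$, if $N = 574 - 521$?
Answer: $30973$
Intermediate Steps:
$N = 53$ ($N = 574 - 521 = 53$)
$74 + N 583 = 74 + 53 \cdot 583 = 74 + 30899 = 30973$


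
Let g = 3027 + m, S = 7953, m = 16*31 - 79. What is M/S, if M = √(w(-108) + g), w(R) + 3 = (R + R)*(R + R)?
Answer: √50097/7953 ≈ 0.028143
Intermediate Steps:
m = 417 (m = 496 - 79 = 417)
w(R) = -3 + 4*R² (w(R) = -3 + (R + R)*(R + R) = -3 + (2*R)*(2*R) = -3 + 4*R²)
g = 3444 (g = 3027 + 417 = 3444)
M = √50097 (M = √((-3 + 4*(-108)²) + 3444) = √((-3 + 4*11664) + 3444) = √((-3 + 46656) + 3444) = √(46653 + 3444) = √50097 ≈ 223.82)
M/S = √50097/7953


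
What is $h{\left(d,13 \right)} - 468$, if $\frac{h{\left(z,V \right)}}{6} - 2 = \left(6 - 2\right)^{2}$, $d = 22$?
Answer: $-360$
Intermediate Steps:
$h{\left(z,V \right)} = 108$ ($h{\left(z,V \right)} = 12 + 6 \left(6 - 2\right)^{2} = 12 + 6 \cdot 4^{2} = 12 + 6 \cdot 16 = 12 + 96 = 108$)
$h{\left(d,13 \right)} - 468 = 108 - 468 = -360$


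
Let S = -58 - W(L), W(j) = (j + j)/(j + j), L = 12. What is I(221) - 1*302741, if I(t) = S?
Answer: -302800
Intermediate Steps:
W(j) = 1 (W(j) = (2*j)/((2*j)) = (2*j)*(1/(2*j)) = 1)
S = -59 (S = -58 - 1*1 = -58 - 1 = -59)
I(t) = -59
I(221) - 1*302741 = -59 - 1*302741 = -59 - 302741 = -302800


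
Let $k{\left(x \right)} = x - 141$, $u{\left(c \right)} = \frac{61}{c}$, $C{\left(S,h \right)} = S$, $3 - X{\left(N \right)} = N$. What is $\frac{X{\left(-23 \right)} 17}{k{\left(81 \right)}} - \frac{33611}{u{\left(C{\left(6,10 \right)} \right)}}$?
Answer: $- \frac{99401}{30} \approx -3313.4$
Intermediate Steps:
$X{\left(N \right)} = 3 - N$
$k{\left(x \right)} = -141 + x$
$\frac{X{\left(-23 \right)} 17}{k{\left(81 \right)}} - \frac{33611}{u{\left(C{\left(6,10 \right)} \right)}} = \frac{\left(3 - -23\right) 17}{-141 + 81} - \frac{33611}{61 \cdot \frac{1}{6}} = \frac{\left(3 + 23\right) 17}{-60} - \frac{33611}{61 \cdot \frac{1}{6}} = 26 \cdot 17 \left(- \frac{1}{60}\right) - \frac{33611}{\frac{61}{6}} = 442 \left(- \frac{1}{60}\right) - 3306 = - \frac{221}{30} - 3306 = - \frac{99401}{30}$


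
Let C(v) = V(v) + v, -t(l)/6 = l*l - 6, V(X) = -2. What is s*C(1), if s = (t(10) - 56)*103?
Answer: 63860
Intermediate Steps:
t(l) = 36 - 6*l² (t(l) = -6*(l*l - 6) = -6*(l² - 6) = -6*(-6 + l²) = 36 - 6*l²)
C(v) = -2 + v
s = -63860 (s = ((36 - 6*10²) - 56)*103 = ((36 - 6*100) - 56)*103 = ((36 - 600) - 56)*103 = (-564 - 56)*103 = -620*103 = -63860)
s*C(1) = -63860*(-2 + 1) = -63860*(-1) = 63860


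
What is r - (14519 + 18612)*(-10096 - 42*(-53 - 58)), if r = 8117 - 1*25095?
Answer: 180016876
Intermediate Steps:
r = -16978 (r = 8117 - 25095 = -16978)
r - (14519 + 18612)*(-10096 - 42*(-53 - 58)) = -16978 - (14519 + 18612)*(-10096 - 42*(-53 - 58)) = -16978 - 33131*(-10096 - 42*(-111)) = -16978 - 33131*(-10096 + 4662) = -16978 - 33131*(-5434) = -16978 - 1*(-180033854) = -16978 + 180033854 = 180016876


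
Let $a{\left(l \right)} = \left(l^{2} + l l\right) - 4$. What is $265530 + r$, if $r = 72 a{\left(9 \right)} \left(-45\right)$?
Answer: $-246390$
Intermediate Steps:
$a{\left(l \right)} = -4 + 2 l^{2}$ ($a{\left(l \right)} = \left(l^{2} + l^{2}\right) - 4 = 2 l^{2} - 4 = -4 + 2 l^{2}$)
$r = -511920$ ($r = 72 \left(-4 + 2 \cdot 9^{2}\right) \left(-45\right) = 72 \left(-4 + 2 \cdot 81\right) \left(-45\right) = 72 \left(-4 + 162\right) \left(-45\right) = 72 \cdot 158 \left(-45\right) = 11376 \left(-45\right) = -511920$)
$265530 + r = 265530 - 511920 = -246390$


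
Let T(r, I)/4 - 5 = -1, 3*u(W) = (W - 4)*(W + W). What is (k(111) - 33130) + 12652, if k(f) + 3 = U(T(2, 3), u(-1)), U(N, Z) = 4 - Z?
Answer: -61441/3 ≈ -20480.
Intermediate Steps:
u(W) = 2*W*(-4 + W)/3 (u(W) = ((W - 4)*(W + W))/3 = ((-4 + W)*(2*W))/3 = (2*W*(-4 + W))/3 = 2*W*(-4 + W)/3)
T(r, I) = 16 (T(r, I) = 20 + 4*(-1) = 20 - 4 = 16)
k(f) = -7/3 (k(f) = -3 + (4 - 2*(-1)*(-4 - 1)/3) = -3 + (4 - 2*(-1)*(-5)/3) = -3 + (4 - 1*10/3) = -3 + (4 - 10/3) = -3 + 2/3 = -7/3)
(k(111) - 33130) + 12652 = (-7/3 - 33130) + 12652 = -99397/3 + 12652 = -61441/3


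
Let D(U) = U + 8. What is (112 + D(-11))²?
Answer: 11881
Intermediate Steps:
D(U) = 8 + U
(112 + D(-11))² = (112 + (8 - 11))² = (112 - 3)² = 109² = 11881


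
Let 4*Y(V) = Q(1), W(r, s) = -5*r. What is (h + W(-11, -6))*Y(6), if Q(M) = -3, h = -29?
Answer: -39/2 ≈ -19.500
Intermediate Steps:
Y(V) = -¾ (Y(V) = (¼)*(-3) = -¾)
(h + W(-11, -6))*Y(6) = (-29 - 5*(-11))*(-¾) = (-29 + 55)*(-¾) = 26*(-¾) = -39/2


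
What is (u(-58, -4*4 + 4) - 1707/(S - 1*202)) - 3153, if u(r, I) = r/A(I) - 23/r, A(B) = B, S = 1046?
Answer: -231282973/73428 ≈ -3149.8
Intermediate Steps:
u(r, I) = -23/r + r/I (u(r, I) = r/I - 23/r = -23/r + r/I)
(u(-58, -4*4 + 4) - 1707/(S - 1*202)) - 3153 = ((-23/(-58) - 58/(-4*4 + 4)) - 1707/(1046 - 1*202)) - 3153 = ((-23*(-1/58) - 58/(-16 + 4)) - 1707/(1046 - 202)) - 3153 = ((23/58 - 58/(-12)) - 1707/844) - 3153 = ((23/58 - 58*(-1/12)) - 1707*1/844) - 3153 = ((23/58 + 29/6) - 1707/844) - 3153 = (455/87 - 1707/844) - 3153 = 235511/73428 - 3153 = -231282973/73428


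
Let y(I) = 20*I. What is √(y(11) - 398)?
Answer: I*√178 ≈ 13.342*I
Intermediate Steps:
√(y(11) - 398) = √(20*11 - 398) = √(220 - 398) = √(-178) = I*√178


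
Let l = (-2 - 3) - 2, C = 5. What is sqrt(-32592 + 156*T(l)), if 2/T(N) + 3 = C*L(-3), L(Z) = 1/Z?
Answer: 2*I*sqrt(400071)/7 ≈ 180.72*I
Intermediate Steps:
l = -7 (l = -5 - 2 = -7)
T(N) = -3/7 (T(N) = 2/(-3 + 5/(-3)) = 2/(-3 + 5*(-1/3)) = 2/(-3 - 5/3) = 2/(-14/3) = 2*(-3/14) = -3/7)
sqrt(-32592 + 156*T(l)) = sqrt(-32592 + 156*(-3/7)) = sqrt(-32592 - 468/7) = sqrt(-228612/7) = 2*I*sqrt(400071)/7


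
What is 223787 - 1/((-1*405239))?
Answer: 90687220094/405239 ≈ 2.2379e+5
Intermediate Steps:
223787 - 1/((-1*405239)) = 223787 - 1/(-405239) = 223787 - 1*(-1/405239) = 223787 + 1/405239 = 90687220094/405239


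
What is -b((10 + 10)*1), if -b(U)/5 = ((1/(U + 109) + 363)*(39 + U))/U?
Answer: 690713/129 ≈ 5354.4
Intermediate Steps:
b(U) = -5*(39 + U)*(363 + 1/(109 + U))/U (b(U) = -5*(1/(U + 109) + 363)*(39 + U)/U = -5*(1/(109 + U) + 363)*(39 + U)/U = -5*(363 + 1/(109 + U))*(39 + U)/U = -5*(39 + U)*(363 + 1/(109 + U))/U)
-b((10 + 10)*1) = -5*(-1543152 - 53725*(10 + 10) - 363*(10 + 10)**2)/(((10 + 10)*1)*(109 + (10 + 10)*1)) = -5*(-1543152 - 1074500 - 363*(20*1)**2)/((20*1)*(109 + 20*1)) = -5*(-1543152 - 53725*20 - 363*20**2)/(20*(109 + 20)) = -5*(-1543152 - 1074500 - 363*400)/(20*129) = -5*(-1543152 - 1074500 - 145200)/(20*129) = -5*(-2762852)/(20*129) = -1*(-690713/129) = 690713/129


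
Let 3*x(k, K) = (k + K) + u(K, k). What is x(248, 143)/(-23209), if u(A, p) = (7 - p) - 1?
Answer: -149/69627 ≈ -0.0021400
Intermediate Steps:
u(A, p) = 6 - p
x(k, K) = 2 + K/3 (x(k, K) = ((k + K) + (6 - k))/3 = ((K + k) + (6 - k))/3 = (6 + K)/3 = 2 + K/3)
x(248, 143)/(-23209) = (2 + (⅓)*143)/(-23209) = (2 + 143/3)*(-1/23209) = (149/3)*(-1/23209) = -149/69627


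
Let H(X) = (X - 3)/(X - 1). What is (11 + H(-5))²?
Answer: 1369/9 ≈ 152.11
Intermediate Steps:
H(X) = (-3 + X)/(-1 + X)
(11 + H(-5))² = (11 + (-3 - 5)/(-1 - 5))² = (11 - 8/(-6))² = (11 - ⅙*(-8))² = (11 + 4/3)² = (37/3)² = 1369/9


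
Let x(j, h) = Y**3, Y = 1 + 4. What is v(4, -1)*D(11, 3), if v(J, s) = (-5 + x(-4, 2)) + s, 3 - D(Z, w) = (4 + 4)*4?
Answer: -3451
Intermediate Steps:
D(Z, w) = -29 (D(Z, w) = 3 - (4 + 4)*4 = 3 - 8*4 = 3 - 1*32 = 3 - 32 = -29)
Y = 5
x(j, h) = 125 (x(j, h) = 5**3 = 125)
v(J, s) = 120 + s (v(J, s) = (-5 + 125) + s = 120 + s)
v(4, -1)*D(11, 3) = (120 - 1)*(-29) = 119*(-29) = -3451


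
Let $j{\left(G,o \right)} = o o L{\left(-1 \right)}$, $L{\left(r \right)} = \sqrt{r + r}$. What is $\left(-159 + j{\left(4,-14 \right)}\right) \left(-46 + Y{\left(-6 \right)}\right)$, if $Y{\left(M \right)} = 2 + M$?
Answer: $7950 - 9800 i \sqrt{2} \approx 7950.0 - 13859.0 i$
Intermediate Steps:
$L{\left(r \right)} = \sqrt{2} \sqrt{r}$ ($L{\left(r \right)} = \sqrt{2 r} = \sqrt{2} \sqrt{r}$)
$j{\left(G,o \right)} = i \sqrt{2} o^{2}$ ($j{\left(G,o \right)} = o o \sqrt{2} \sqrt{-1} = o^{2} \sqrt{2} i = o^{2} i \sqrt{2} = i \sqrt{2} o^{2}$)
$\left(-159 + j{\left(4,-14 \right)}\right) \left(-46 + Y{\left(-6 \right)}\right) = \left(-159 + i \sqrt{2} \left(-14\right)^{2}\right) \left(-46 + \left(2 - 6\right)\right) = \left(-159 + i \sqrt{2} \cdot 196\right) \left(-46 - 4\right) = \left(-159 + 196 i \sqrt{2}\right) \left(-50\right) = 7950 - 9800 i \sqrt{2}$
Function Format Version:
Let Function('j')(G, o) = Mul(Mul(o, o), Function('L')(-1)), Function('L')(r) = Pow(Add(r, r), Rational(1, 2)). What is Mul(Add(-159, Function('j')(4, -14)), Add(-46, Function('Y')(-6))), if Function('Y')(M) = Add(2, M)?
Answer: Add(7950, Mul(-9800, I, Pow(2, Rational(1, 2)))) ≈ Add(7950.0, Mul(-13859., I))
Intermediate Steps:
Function('L')(r) = Mul(Pow(2, Rational(1, 2)), Pow(r, Rational(1, 2))) (Function('L')(r) = Pow(Mul(2, r), Rational(1, 2)) = Mul(Pow(2, Rational(1, 2)), Pow(r, Rational(1, 2))))
Function('j')(G, o) = Mul(I, Pow(2, Rational(1, 2)), Pow(o, 2)) (Function('j')(G, o) = Mul(Mul(o, o), Mul(Pow(2, Rational(1, 2)), Pow(-1, Rational(1, 2)))) = Mul(Pow(o, 2), Mul(Pow(2, Rational(1, 2)), I)) = Mul(Pow(o, 2), Mul(I, Pow(2, Rational(1, 2)))) = Mul(I, Pow(2, Rational(1, 2)), Pow(o, 2)))
Mul(Add(-159, Function('j')(4, -14)), Add(-46, Function('Y')(-6))) = Mul(Add(-159, Mul(I, Pow(2, Rational(1, 2)), Pow(-14, 2))), Add(-46, Add(2, -6))) = Mul(Add(-159, Mul(I, Pow(2, Rational(1, 2)), 196)), Add(-46, -4)) = Mul(Add(-159, Mul(196, I, Pow(2, Rational(1, 2)))), -50) = Add(7950, Mul(-9800, I, Pow(2, Rational(1, 2))))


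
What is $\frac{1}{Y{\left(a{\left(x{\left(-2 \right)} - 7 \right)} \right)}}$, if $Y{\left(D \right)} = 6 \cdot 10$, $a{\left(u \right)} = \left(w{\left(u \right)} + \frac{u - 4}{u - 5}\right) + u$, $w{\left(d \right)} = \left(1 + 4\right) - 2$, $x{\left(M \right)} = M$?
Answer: $\frac{1}{60} \approx 0.016667$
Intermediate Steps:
$w{\left(d \right)} = 3$ ($w{\left(d \right)} = 5 - 2 = 3$)
$a{\left(u \right)} = 3 + u + \frac{-4 + u}{-5 + u}$ ($a{\left(u \right)} = \left(3 + \frac{u - 4}{u - 5}\right) + u = \left(3 + \frac{-4 + u}{-5 + u}\right) + u = 3 + u + \frac{-4 + u}{-5 + u}$)
$Y{\left(D \right)} = 60$
$\frac{1}{Y{\left(a{\left(x{\left(-2 \right)} - 7 \right)} \right)}} = \frac{1}{60}$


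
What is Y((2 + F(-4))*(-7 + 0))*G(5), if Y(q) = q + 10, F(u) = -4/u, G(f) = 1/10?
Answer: -11/10 ≈ -1.1000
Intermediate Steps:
G(f) = ⅒
Y(q) = 10 + q
Y((2 + F(-4))*(-7 + 0))*G(5) = (10 + (2 - 4/(-4))*(-7 + 0))*(⅒) = (10 + (2 - 4*(-¼))*(-7))*(⅒) = (10 + (2 + 1)*(-7))*(⅒) = (10 + 3*(-7))*(⅒) = (10 - 21)*(⅒) = -11*⅒ = -11/10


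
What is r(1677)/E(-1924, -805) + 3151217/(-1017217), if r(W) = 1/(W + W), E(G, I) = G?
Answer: -20335106835049/6564198953832 ≈ -3.0979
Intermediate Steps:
r(W) = 1/(2*W)
r(1677)/E(-1924, -805) + 3151217/(-1017217) = ((½)/1677)/(-1924) + 3151217/(-1017217) = ((½)*(1/1677))*(-1/1924) + 3151217*(-1/1017217) = (1/3354)*(-1/1924) - 3151217/1017217 = -1/6453096 - 3151217/1017217 = -20335106835049/6564198953832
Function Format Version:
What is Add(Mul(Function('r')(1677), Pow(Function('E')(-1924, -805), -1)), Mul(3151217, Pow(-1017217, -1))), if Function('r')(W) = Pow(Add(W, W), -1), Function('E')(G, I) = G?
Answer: Rational(-20335106835049, 6564198953832) ≈ -3.0979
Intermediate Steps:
Function('r')(W) = Mul(Rational(1, 2), Pow(W, -1)) (Function('r')(W) = Pow(Mul(2, W), -1) = Mul(Rational(1, 2), Pow(W, -1)))
Add(Mul(Function('r')(1677), Pow(Function('E')(-1924, -805), -1)), Mul(3151217, Pow(-1017217, -1))) = Add(Mul(Mul(Rational(1, 2), Pow(1677, -1)), Pow(-1924, -1)), Mul(3151217, Pow(-1017217, -1))) = Add(Mul(Mul(Rational(1, 2), Rational(1, 1677)), Rational(-1, 1924)), Mul(3151217, Rational(-1, 1017217))) = Add(Mul(Rational(1, 3354), Rational(-1, 1924)), Rational(-3151217, 1017217)) = Add(Rational(-1, 6453096), Rational(-3151217, 1017217)) = Rational(-20335106835049, 6564198953832)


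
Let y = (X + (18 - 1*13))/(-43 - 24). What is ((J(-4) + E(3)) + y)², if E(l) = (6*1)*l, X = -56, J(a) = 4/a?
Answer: 1416100/4489 ≈ 315.46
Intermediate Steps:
E(l) = 6*l
y = 51/67 (y = (-56 + (18 - 1*13))/(-43 - 24) = (-56 + (18 - 13))/(-67) = (-56 + 5)*(-1/67) = -51*(-1/67) = 51/67 ≈ 0.76119)
((J(-4) + E(3)) + y)² = ((4/(-4) + 6*3) + 51/67)² = ((4*(-¼) + 18) + 51/67)² = ((-1 + 18) + 51/67)² = (17 + 51/67)² = (1190/67)² = 1416100/4489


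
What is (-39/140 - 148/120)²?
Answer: 16129/7056 ≈ 2.2859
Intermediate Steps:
(-39/140 - 148/120)² = (-39*1/140 - 148*1/120)² = (-39/140 - 37/30)² = (-127/84)² = 16129/7056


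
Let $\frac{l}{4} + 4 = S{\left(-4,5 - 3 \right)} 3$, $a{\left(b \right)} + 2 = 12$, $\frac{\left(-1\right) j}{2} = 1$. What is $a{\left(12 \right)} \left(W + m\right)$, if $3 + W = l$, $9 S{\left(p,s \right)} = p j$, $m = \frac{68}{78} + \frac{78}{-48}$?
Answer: $- \frac{4725}{52} \approx -90.865$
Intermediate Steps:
$j = -2$ ($j = \left(-2\right) 1 = -2$)
$m = - \frac{235}{312}$ ($m = 68 \cdot \frac{1}{78} + 78 \left(- \frac{1}{48}\right) = \frac{34}{39} - \frac{13}{8} = - \frac{235}{312} \approx -0.75321$)
$a{\left(b \right)} = 10$ ($a{\left(b \right)} = -2 + 12 = 10$)
$S{\left(p,s \right)} = - \frac{2 p}{9}$ ($S{\left(p,s \right)} = \frac{p \left(-2\right)}{9} = \frac{\left(-2\right) p}{9} = - \frac{2 p}{9}$)
$l = - \frac{16}{3}$ ($l = -16 + 4 \left(- \frac{2}{9}\right) \left(-4\right) 3 = -16 + 4 \cdot \frac{8}{9} \cdot 3 = -16 + 4 \cdot \frac{8}{3} = -16 + \frac{32}{3} = - \frac{16}{3} \approx -5.3333$)
$W = - \frac{25}{3}$ ($W = -3 - \frac{16}{3} = - \frac{25}{3} \approx -8.3333$)
$a{\left(12 \right)} \left(W + m\right) = 10 \left(- \frac{25}{3} - \frac{235}{312}\right) = 10 \left(- \frac{945}{104}\right) = - \frac{4725}{52}$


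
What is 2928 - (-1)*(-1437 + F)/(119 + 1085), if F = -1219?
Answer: 880664/301 ≈ 2925.8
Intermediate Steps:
2928 - (-1)*(-1437 + F)/(119 + 1085) = 2928 - (-1)*(-1437 - 1219)/(119 + 1085) = 2928 - (-1)*(-2656/1204) = 2928 - (-1)*(-2656*1/1204) = 2928 - (-1)*(-664)/301 = 2928 - 1*664/301 = 2928 - 664/301 = 880664/301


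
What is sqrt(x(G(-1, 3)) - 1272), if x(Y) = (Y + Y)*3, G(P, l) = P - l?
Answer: 36*I ≈ 36.0*I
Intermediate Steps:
x(Y) = 6*Y (x(Y) = (2*Y)*3 = 6*Y)
sqrt(x(G(-1, 3)) - 1272) = sqrt(6*(-1 - 1*3) - 1272) = sqrt(6*(-1 - 3) - 1272) = sqrt(6*(-4) - 1272) = sqrt(-24 - 1272) = sqrt(-1296) = 36*I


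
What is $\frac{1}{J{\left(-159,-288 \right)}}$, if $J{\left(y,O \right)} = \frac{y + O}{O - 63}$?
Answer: $\frac{117}{149} \approx 0.78523$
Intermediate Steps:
$J{\left(y,O \right)} = \frac{O + y}{-63 + O}$
$\frac{1}{J{\left(-159,-288 \right)}} = \frac{1}{\frac{1}{-63 - 288} \left(-288 - 159\right)} = \frac{1}{\frac{1}{-351} \left(-447\right)} = \frac{1}{\left(- \frac{1}{351}\right) \left(-447\right)} = \frac{1}{\frac{149}{117}} = \frac{117}{149}$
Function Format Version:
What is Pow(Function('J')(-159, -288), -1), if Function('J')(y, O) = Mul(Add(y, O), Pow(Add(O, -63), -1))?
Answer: Rational(117, 149) ≈ 0.78523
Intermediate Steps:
Function('J')(y, O) = Mul(Pow(Add(-63, O), -1), Add(O, y)) (Function('J')(y, O) = Mul(Add(O, y), Pow(Add(-63, O), -1)) = Mul(Pow(Add(-63, O), -1), Add(O, y)))
Pow(Function('J')(-159, -288), -1) = Pow(Mul(Pow(Add(-63, -288), -1), Add(-288, -159)), -1) = Pow(Mul(Pow(-351, -1), -447), -1) = Pow(Mul(Rational(-1, 351), -447), -1) = Pow(Rational(149, 117), -1) = Rational(117, 149)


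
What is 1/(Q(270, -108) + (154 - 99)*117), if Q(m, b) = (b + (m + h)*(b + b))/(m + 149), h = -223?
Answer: 419/2686005 ≈ 0.00015599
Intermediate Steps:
Q(m, b) = (b + 2*b*(-223 + m))/(149 + m) (Q(m, b) = (b + (m - 223)*(b + b))/(m + 149) = (b + (-223 + m)*(2*b))/(149 + m) = (b + 2*b*(-223 + m))/(149 + m))
1/(Q(270, -108) + (154 - 99)*117) = 1/(-108*(-445 + 2*270)/(149 + 270) + (154 - 99)*117) = 1/(-108*(-445 + 540)/419 + 55*117) = 1/(-108*1/419*95 + 6435) = 1/(-10260/419 + 6435) = 1/(2686005/419) = 419/2686005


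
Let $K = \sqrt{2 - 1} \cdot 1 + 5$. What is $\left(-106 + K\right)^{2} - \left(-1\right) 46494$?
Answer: $56494$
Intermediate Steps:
$K = 6$ ($K = \sqrt{1} \cdot 1 + 5 = 1 \cdot 1 + 5 = 1 + 5 = 6$)
$\left(-106 + K\right)^{2} - \left(-1\right) 46494 = \left(-106 + 6\right)^{2} - \left(-1\right) 46494 = \left(-100\right)^{2} - -46494 = 10000 + 46494 = 56494$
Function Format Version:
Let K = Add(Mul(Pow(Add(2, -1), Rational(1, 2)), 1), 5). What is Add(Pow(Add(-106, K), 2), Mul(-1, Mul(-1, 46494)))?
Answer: 56494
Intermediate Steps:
K = 6 (K = Add(Mul(Pow(1, Rational(1, 2)), 1), 5) = Add(Mul(1, 1), 5) = Add(1, 5) = 6)
Add(Pow(Add(-106, K), 2), Mul(-1, Mul(-1, 46494))) = Add(Pow(Add(-106, 6), 2), Mul(-1, Mul(-1, 46494))) = Add(Pow(-100, 2), Mul(-1, -46494)) = Add(10000, 46494) = 56494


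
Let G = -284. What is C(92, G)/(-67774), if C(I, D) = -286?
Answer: 143/33887 ≈ 0.0042199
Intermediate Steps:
C(92, G)/(-67774) = -286/(-67774) = -286*(-1/67774) = 143/33887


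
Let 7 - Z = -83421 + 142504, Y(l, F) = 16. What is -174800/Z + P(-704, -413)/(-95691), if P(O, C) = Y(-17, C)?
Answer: 1393820132/471086793 ≈ 2.9587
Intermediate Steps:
P(O, C) = 16
Z = -59076 (Z = 7 - (-83421 + 142504) = 7 - 1*59083 = 7 - 59083 = -59076)
-174800/Z + P(-704, -413)/(-95691) = -174800/(-59076) + 16/(-95691) = -174800*(-1/59076) + 16*(-1/95691) = 43700/14769 - 16/95691 = 1393820132/471086793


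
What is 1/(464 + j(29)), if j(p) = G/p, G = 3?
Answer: 29/13459 ≈ 0.0021547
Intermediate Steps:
j(p) = 3/p
1/(464 + j(29)) = 1/(464 + 3/29) = 1/(13459/29) = 29/13459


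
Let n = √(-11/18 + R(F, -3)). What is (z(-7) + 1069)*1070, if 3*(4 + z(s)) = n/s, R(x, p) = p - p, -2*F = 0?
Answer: 1139550 - 535*I*√22/63 ≈ 1.1396e+6 - 39.831*I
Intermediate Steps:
F = 0 (F = -½*0 = 0)
R(x, p) = 0
n = I*√22/6 (n = √(-11/18 + 0) = √(-11/18) = I*√22/6 ≈ 0.78174*I)
z(s) = -4 + I*√22/(18*s) (z(s) = -4 + ((I*√22/6)/s)/3 = -4 + (I*√22/(6*s))/3 = -4 + I*√22/(18*s))
(z(-7) + 1069)*1070 = ((-4 + (1/18)*I*√22/(-7)) + 1069)*1070 = ((-4 + (1/18)*I*√22*(-⅐)) + 1069)*1070 = ((-4 - I*√22/126) + 1069)*1070 = (1065 - I*√22/126)*1070 = 1139550 - 535*I*√22/63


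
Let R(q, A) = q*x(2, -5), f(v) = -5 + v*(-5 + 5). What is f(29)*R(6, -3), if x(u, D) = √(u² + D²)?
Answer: -30*√29 ≈ -161.55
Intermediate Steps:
f(v) = -5 (f(v) = -5 + v*0 = -5 + 0 = -5)
x(u, D) = √(D² + u²)
R(q, A) = q*√29 (R(q, A) = q*√((-5)² + 2²) = q*√(25 + 4) = q*√29)
f(29)*R(6, -3) = -30*√29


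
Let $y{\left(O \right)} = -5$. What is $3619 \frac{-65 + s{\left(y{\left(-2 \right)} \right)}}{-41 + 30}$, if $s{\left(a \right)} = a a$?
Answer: $13160$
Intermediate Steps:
$s{\left(a \right)} = a^{2}$
$3619 \frac{-65 + s{\left(y{\left(-2 \right)} \right)}}{-41 + 30} = 3619 \frac{-65 + \left(-5\right)^{2}}{-41 + 30} = 3619 \frac{-65 + 25}{-11} = 3619 \left(\left(-40\right) \left(- \frac{1}{11}\right)\right) = 3619 \cdot \frac{40}{11} = 13160$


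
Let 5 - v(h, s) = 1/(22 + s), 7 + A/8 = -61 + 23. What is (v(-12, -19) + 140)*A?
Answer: -52080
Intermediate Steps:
A = -360 (A = -56 + 8*(-61 + 23) = -56 + 8*(-38) = -56 - 304 = -360)
v(h, s) = 5 - 1/(22 + s)
(v(-12, -19) + 140)*A = ((109 + 5*(-19))/(22 - 19) + 140)*(-360) = ((109 - 95)/3 + 140)*(-360) = ((⅓)*14 + 140)*(-360) = (14/3 + 140)*(-360) = (434/3)*(-360) = -52080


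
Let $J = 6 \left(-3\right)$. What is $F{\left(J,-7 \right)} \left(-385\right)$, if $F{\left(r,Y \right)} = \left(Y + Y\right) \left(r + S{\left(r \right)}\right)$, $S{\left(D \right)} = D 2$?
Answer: $-291060$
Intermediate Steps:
$J = -18$
$S{\left(D \right)} = 2 D$
$F{\left(r,Y \right)} = 6 Y r$ ($F{\left(r,Y \right)} = \left(Y + Y\right) \left(r + 2 r\right) = 2 Y 3 r = 6 Y r$)
$F{\left(J,-7 \right)} \left(-385\right) = 6 \left(-7\right) \left(-18\right) \left(-385\right) = 756 \left(-385\right) = -291060$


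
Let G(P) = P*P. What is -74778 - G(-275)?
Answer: -150403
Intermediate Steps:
G(P) = P²
-74778 - G(-275) = -74778 - 1*(-275)² = -74778 - 1*75625 = -74778 - 75625 = -150403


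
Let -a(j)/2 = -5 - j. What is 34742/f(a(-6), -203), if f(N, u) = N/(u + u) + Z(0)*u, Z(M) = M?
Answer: 7052626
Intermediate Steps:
a(j) = 10 + 2*j (a(j) = -2*(-5 - j) = 10 + 2*j)
f(N, u) = N/(2*u) (f(N, u) = N/(u + u) + 0*u = N/((2*u)) + 0 = (1/(2*u))*N + 0 = N/(2*u) + 0 = N/(2*u))
34742/f(a(-6), -203) = 34742/(((½)*(10 + 2*(-6))/(-203))) = 34742/(((½)*(10 - 12)*(-1/203))) = 34742/(((½)*(-2)*(-1/203))) = 34742/(1/203) = 34742*203 = 7052626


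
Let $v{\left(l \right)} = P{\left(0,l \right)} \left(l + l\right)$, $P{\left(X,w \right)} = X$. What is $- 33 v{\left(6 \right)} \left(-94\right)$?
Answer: $0$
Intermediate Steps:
$v{\left(l \right)} = 0$ ($v{\left(l \right)} = 0 \left(l + l\right) = 0 \cdot 2 l = 0$)
$- 33 v{\left(6 \right)} \left(-94\right) = \left(-33\right) 0 \left(-94\right) = 0 \left(-94\right) = 0$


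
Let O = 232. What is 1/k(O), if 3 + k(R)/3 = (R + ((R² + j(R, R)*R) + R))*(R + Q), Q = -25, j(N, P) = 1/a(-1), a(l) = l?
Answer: 1/33568767 ≈ 2.9790e-8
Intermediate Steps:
j(N, P) = -1 (j(N, P) = 1/(-1) = -1)
k(R) = -9 + 3*(-25 + R)*(R + R²) (k(R) = -9 + 3*((R + ((R² - R) + R))*(R - 25)) = -9 + 3*((R + R²)*(-25 + R)) = -9 + 3*((-25 + R)*(R + R²)) = -9 + 3*(-25 + R)*(R + R²))
1/k(O) = 1/(-9 - 75*232 - 72*232² + 3*232³) = 1/(-9 - 17400 - 72*53824 + 3*12487168) = 1/(-9 - 17400 - 3875328 + 37461504) = 1/33568767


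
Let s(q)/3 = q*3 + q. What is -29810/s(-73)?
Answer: 14905/438 ≈ 34.030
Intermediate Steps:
s(q) = 12*q (s(q) = 3*(q*3 + q) = 3*(3*q + q) = 3*(4*q) = 12*q)
-29810/s(-73) = -29810/(12*(-73)) = -29810/(-876) = -29810*(-1/876) = 14905/438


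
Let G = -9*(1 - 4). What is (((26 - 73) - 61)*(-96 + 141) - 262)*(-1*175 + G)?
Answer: 758056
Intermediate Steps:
G = 27 (G = -9*(-3) = 27)
(((26 - 73) - 61)*(-96 + 141) - 262)*(-1*175 + G) = (((26 - 73) - 61)*(-96 + 141) - 262)*(-1*175 + 27) = ((-47 - 61)*45 - 262)*(-175 + 27) = (-108*45 - 262)*(-148) = (-4860 - 262)*(-148) = -5122*(-148) = 758056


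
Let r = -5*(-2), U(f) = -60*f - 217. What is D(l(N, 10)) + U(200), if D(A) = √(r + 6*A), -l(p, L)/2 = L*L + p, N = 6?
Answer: -12217 + I*√1262 ≈ -12217.0 + 35.525*I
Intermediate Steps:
U(f) = -217 - 60*f
l(p, L) = -2*p - 2*L² (l(p, L) = -2*(L*L + p) = -2*(L² + p) = -2*(p + L²) = -2*p - 2*L²)
r = 10
D(A) = √(10 + 6*A)
D(l(N, 10)) + U(200) = √(10 + 6*(-2*6 - 2*10²)) + (-217 - 60*200) = √(10 + 6*(-12 - 2*100)) + (-217 - 12000) = √(10 + 6*(-12 - 200)) - 12217 = √(10 + 6*(-212)) - 12217 = √(10 - 1272) - 12217 = √(-1262) - 12217 = I*√1262 - 12217 = -12217 + I*√1262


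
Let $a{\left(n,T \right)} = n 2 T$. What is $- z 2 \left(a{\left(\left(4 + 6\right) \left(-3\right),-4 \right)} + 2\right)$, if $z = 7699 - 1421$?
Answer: $-3038552$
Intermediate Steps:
$a{\left(n,T \right)} = 2 T n$ ($a{\left(n,T \right)} = 2 n T = 2 T n$)
$z = 6278$ ($z = 7699 - 1421 = 6278$)
$- z 2 \left(a{\left(\left(4 + 6\right) \left(-3\right),-4 \right)} + 2\right) = - 6278 \cdot 2 \left(2 \left(-4\right) \left(4 + 6\right) \left(-3\right) + 2\right) = - 6278 \cdot 2 \left(2 \left(-4\right) 10 \left(-3\right) + 2\right) = - 6278 \cdot 2 \left(2 \left(-4\right) \left(-30\right) + 2\right) = - 6278 \cdot 2 \left(240 + 2\right) = - 6278 \cdot 2 \cdot 242 = - 6278 \cdot 484 = \left(-1\right) 3038552 = -3038552$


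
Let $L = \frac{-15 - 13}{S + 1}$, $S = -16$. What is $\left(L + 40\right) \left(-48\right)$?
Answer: $- \frac{10048}{5} \approx -2009.6$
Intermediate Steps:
$L = \frac{28}{15}$ ($L = \frac{-15 - 13}{-16 + 1} = \frac{-15 - 13}{-15} = \left(-28\right) \left(- \frac{1}{15}\right) = \frac{28}{15} \approx 1.8667$)
$\left(L + 40\right) \left(-48\right) = \left(\frac{28}{15} + 40\right) \left(-48\right) = \frac{628}{15} \left(-48\right) = - \frac{10048}{5}$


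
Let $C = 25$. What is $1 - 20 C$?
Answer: $-499$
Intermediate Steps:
$1 - 20 C = 1 - 500 = -499$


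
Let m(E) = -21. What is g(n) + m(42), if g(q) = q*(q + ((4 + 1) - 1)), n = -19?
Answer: 264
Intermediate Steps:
g(q) = q*(4 + q) (g(q) = q*(q + (5 - 1)) = q*(q + 4) = q*(4 + q))
g(n) + m(42) = -19*(4 - 19) - 21 = -19*(-15) - 21 = 285 - 21 = 264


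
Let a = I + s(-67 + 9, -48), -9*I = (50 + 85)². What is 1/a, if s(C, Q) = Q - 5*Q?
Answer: -1/1833 ≈ -0.00054555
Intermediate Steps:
s(C, Q) = -4*Q
I = -2025 (I = -(50 + 85)²/9 = -⅑*135² = -⅑*18225 = -2025)
a = -1833 (a = -2025 - 4*(-48) = -2025 + 192 = -1833)
1/a = 1/(-1833) = -1/1833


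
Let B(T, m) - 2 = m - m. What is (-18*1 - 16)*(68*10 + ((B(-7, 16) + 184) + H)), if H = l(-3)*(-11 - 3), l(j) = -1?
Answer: -29920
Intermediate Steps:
B(T, m) = 2 (B(T, m) = 2 + (m - m) = 2 + 0 = 2)
H = 14 (H = -(-11 - 3) = -1*(-14) = 14)
(-18*1 - 16)*(68*10 + ((B(-7, 16) + 184) + H)) = (-18*1 - 16)*(68*10 + ((2 + 184) + 14)) = (-18 - 16)*(680 + (186 + 14)) = -34*(680 + 200) = -34*880 = -29920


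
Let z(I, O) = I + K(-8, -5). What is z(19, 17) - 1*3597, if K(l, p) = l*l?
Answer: -3514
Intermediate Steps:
K(l, p) = l**2
z(I, O) = 64 + I (z(I, O) = I + (-8)**2 = I + 64 = 64 + I)
z(19, 17) - 1*3597 = (64 + 19) - 1*3597 = 83 - 3597 = -3514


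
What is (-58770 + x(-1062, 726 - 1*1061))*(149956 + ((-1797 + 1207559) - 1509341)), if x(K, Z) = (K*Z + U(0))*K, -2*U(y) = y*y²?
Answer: 58052059325730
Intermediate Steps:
U(y) = -y³/2 (U(y) = -y*y²/2 = -y³/2)
x(K, Z) = Z*K² (x(K, Z) = (K*Z - ½*0³)*K = (K*Z - ½*0)*K = (K*Z + 0)*K = (K*Z)*K = Z*K²)
(-58770 + x(-1062, 726 - 1*1061))*(149956 + ((-1797 + 1207559) - 1509341)) = (-58770 + (726 - 1*1061)*(-1062)²)*(149956 + ((-1797 + 1207559) - 1509341)) = (-58770 + (726 - 1061)*1127844)*(149956 + (1205762 - 1509341)) = (-58770 - 335*1127844)*(149956 - 303579) = (-58770 - 377827740)*(-153623) = -377886510*(-153623) = 58052059325730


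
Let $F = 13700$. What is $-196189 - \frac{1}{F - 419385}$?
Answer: $- \frac{79590934464}{405685} \approx -1.9619 \cdot 10^{5}$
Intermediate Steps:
$-196189 - \frac{1}{F - 419385} = -196189 - \frac{1}{13700 - 419385} = -196189 - \frac{1}{-405685} = -196189 - - \frac{1}{405685} = -196189 + \frac{1}{405685} = - \frac{79590934464}{405685}$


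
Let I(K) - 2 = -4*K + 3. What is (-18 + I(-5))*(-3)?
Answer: -21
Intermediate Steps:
I(K) = 5 - 4*K (I(K) = 2 + (-4*K + 3) = 2 + (3 - 4*K) = 5 - 4*K)
(-18 + I(-5))*(-3) = (-18 + (5 - 4*(-5)))*(-3) = (-18 + (5 + 20))*(-3) = (-18 + 25)*(-3) = 7*(-3) = -21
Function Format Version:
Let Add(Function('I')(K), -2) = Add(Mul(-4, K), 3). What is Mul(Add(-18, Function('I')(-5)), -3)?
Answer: -21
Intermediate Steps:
Function('I')(K) = Add(5, Mul(-4, K)) (Function('I')(K) = Add(2, Add(Mul(-4, K), 3)) = Add(2, Add(3, Mul(-4, K))) = Add(5, Mul(-4, K)))
Mul(Add(-18, Function('I')(-5)), -3) = Mul(Add(-18, Add(5, Mul(-4, -5))), -3) = Mul(Add(-18, Add(5, 20)), -3) = Mul(Add(-18, 25), -3) = Mul(7, -3) = -21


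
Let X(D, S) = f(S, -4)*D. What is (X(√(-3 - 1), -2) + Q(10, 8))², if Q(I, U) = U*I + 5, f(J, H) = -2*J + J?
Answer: 7209 + 680*I ≈ 7209.0 + 680.0*I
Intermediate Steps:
f(J, H) = -J
X(D, S) = -D*S (X(D, S) = (-S)*D = -D*S)
Q(I, U) = 5 + I*U (Q(I, U) = I*U + 5 = 5 + I*U)
(X(√(-3 - 1), -2) + Q(10, 8))² = (-1*√(-3 - 1)*(-2) + (5 + 10*8))² = (-1*√(-4)*(-2) + (5 + 80))² = (-1*2*I*(-2) + 85)² = (4*I + 85)² = (85 + 4*I)²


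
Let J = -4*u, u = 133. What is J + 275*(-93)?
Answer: -26107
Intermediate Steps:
J = -532 (J = -4*133 = -532)
J + 275*(-93) = -532 + 275*(-93) = -532 - 25575 = -26107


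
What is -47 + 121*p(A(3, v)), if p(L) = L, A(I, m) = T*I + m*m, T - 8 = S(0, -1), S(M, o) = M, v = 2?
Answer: 3341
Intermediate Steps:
T = 8 (T = 8 + 0 = 8)
A(I, m) = m**2 + 8*I (A(I, m) = 8*I + m*m = 8*I + m**2 = m**2 + 8*I)
-47 + 121*p(A(3, v)) = -47 + 121*(2**2 + 8*3) = -47 + 121*(4 + 24) = -47 + 121*28 = -47 + 3388 = 3341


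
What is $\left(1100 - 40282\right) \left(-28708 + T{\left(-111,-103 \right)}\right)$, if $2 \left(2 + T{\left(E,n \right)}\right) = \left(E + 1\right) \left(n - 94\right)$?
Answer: $700378250$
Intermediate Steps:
$T{\left(E,n \right)} = -2 + \frac{\left(1 + E\right) \left(-94 + n\right)}{2}$ ($T{\left(E,n \right)} = -2 + \frac{\left(E + 1\right) \left(n - 94\right)}{2} = -2 + \frac{\left(1 + E\right) \left(-94 + n\right)}{2}$)
$\left(1100 - 40282\right) \left(-28708 + T{\left(-111,-103 \right)}\right) = \left(1100 - 40282\right) \left(-28708 + \left(-49 + \frac{1}{2} \left(-103\right) - -5217 + \frac{1}{2} \left(-111\right) \left(-103\right)\right)\right) = - 39182 \left(-28708 + \left(-49 - \frac{103}{2} + 5217 + \frac{11433}{2}\right)\right) = - 39182 \left(-28708 + 10833\right) = \left(-39182\right) \left(-17875\right) = 700378250$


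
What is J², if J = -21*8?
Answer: 28224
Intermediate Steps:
J = -168
J² = (-168)² = 28224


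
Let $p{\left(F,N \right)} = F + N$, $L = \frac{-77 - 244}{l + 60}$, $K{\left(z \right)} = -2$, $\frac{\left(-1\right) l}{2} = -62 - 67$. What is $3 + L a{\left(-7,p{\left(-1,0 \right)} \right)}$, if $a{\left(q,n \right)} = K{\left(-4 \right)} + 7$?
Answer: $- \frac{217}{106} \approx -2.0472$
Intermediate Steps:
$l = 258$ ($l = - 2 \left(-62 - 67\right) = \left(-2\right) \left(-129\right) = 258$)
$L = - \frac{107}{106}$ ($L = \frac{-77 - 244}{258 + 60} = - \frac{321}{318} = \left(-321\right) \frac{1}{318} = - \frac{107}{106} \approx -1.0094$)
$a{\left(q,n \right)} = 5$ ($a{\left(q,n \right)} = -2 + 7 = 5$)
$3 + L a{\left(-7,p{\left(-1,0 \right)} \right)} = 3 - \frac{535}{106} = - \frac{217}{106}$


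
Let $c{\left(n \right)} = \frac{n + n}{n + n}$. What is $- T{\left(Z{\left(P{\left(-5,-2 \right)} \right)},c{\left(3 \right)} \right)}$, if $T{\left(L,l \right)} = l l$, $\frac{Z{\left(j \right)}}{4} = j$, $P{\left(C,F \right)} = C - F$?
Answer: $-1$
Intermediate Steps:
$Z{\left(j \right)} = 4 j$
$c{\left(n \right)} = 1$ ($c{\left(n \right)} = \frac{2 n}{2 n} = 2 n \frac{1}{2 n} = 1$)
$T{\left(L,l \right)} = l^{2}$
$- T{\left(Z{\left(P{\left(-5,-2 \right)} \right)},c{\left(3 \right)} \right)} = - 1^{2} = \left(-1\right) 1 = -1$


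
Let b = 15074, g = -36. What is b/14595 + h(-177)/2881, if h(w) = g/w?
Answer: 2562438586/2480843505 ≈ 1.0329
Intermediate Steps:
h(w) = -36/w
b/14595 + h(-177)/2881 = 15074/14595 - 36/(-177)/2881 = 15074*(1/14595) - 36*(-1/177)*(1/2881) = 15074/14595 + (12/59)*(1/2881) = 15074/14595 + 12/169979 = 2562438586/2480843505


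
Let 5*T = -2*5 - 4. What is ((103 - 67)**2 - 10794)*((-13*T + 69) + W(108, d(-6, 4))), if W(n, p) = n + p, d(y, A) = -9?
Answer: -9706956/5 ≈ -1.9414e+6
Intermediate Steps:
T = -14/5 (T = (-2*5 - 4)/5 = (-10 - 4)/5 = (1/5)*(-14) = -14/5 ≈ -2.8000)
((103 - 67)**2 - 10794)*((-13*T + 69) + W(108, d(-6, 4))) = ((103 - 67)**2 - 10794)*((-13*(-14/5) + 69) + (108 - 9)) = (36**2 - 10794)*((182/5 + 69) + 99) = (1296 - 10794)*(527/5 + 99) = -9498*1022/5 = -9706956/5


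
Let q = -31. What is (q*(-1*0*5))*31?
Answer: 0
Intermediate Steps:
(q*(-1*0*5))*31 = -31*(-1*0)*5*31 = -0*5*31 = -31*0*31 = 0*31 = 0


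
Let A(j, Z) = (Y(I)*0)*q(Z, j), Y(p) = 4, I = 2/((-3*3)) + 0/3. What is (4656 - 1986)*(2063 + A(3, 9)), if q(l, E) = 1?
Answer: 5508210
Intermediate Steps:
I = -2/9 (I = 2/(-9) + 0*(1/3) = 2*(-1/9) + 0 = -2/9 + 0 = -2/9 ≈ -0.22222)
A(j, Z) = 0 (A(j, Z) = (4*0)*1 = 0*1 = 0)
(4656 - 1986)*(2063 + A(3, 9)) = (4656 - 1986)*(2063 + 0) = 2670*2063 = 5508210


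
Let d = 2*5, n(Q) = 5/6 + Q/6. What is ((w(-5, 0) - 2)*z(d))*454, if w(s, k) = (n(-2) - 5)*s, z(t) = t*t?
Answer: 930700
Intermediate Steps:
n(Q) = ⅚ + Q/6 (n(Q) = 5*(⅙) + Q*(⅙) = ⅚ + Q/6)
d = 10
z(t) = t²
w(s, k) = -9*s/2 (w(s, k) = ((⅚ + (⅙)*(-2)) - 5)*s = ((⅚ - ⅓) - 5)*s = (½ - 5)*s = -9*s/2)
((w(-5, 0) - 2)*z(d))*454 = ((-9/2*(-5) - 2)*10²)*454 = ((45/2 - 2)*100)*454 = ((41/2)*100)*454 = 2050*454 = 930700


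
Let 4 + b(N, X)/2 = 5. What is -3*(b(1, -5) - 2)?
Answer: 0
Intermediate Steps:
b(N, X) = 2 (b(N, X) = -8 + 2*5 = -8 + 10 = 2)
-3*(b(1, -5) - 2) = -3*(2 - 2) = -3*0 = 0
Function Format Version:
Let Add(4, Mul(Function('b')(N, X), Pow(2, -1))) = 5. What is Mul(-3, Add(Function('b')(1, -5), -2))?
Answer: 0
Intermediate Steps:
Function('b')(N, X) = 2 (Function('b')(N, X) = Add(-8, Mul(2, 5)) = Add(-8, 10) = 2)
Mul(-3, Add(Function('b')(1, -5), -2)) = Mul(-3, Add(2, -2)) = Mul(-3, 0) = 0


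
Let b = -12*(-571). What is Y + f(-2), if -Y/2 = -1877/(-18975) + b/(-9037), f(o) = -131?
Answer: -22237388323/171477075 ≈ -129.68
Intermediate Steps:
b = 6852
Y = 226108502/171477075 (Y = -2*(-1877/(-18975) + 6852/(-9037)) = -2*(-1877*(-1/18975) + 6852*(-1/9037)) = -2*(1877/18975 - 6852/9037) = -2*(-113054251/171477075) = 226108502/171477075 ≈ 1.3186)
Y + f(-2) = 226108502/171477075 - 131 = -22237388323/171477075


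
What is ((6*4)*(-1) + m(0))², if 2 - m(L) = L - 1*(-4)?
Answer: 676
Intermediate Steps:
m(L) = -2 - L (m(L) = 2 - (L - 1*(-4)) = 2 - (L + 4) = 2 - (4 + L) = 2 + (-4 - L) = -2 - L)
((6*4)*(-1) + m(0))² = ((6*4)*(-1) + (-2 - 1*0))² = (24*(-1) + (-2 + 0))² = (-24 - 2)² = (-26)² = 676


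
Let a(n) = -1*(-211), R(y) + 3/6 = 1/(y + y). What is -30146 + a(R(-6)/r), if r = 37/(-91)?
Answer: -29935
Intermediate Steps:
r = -37/91 (r = 37*(-1/91) = -37/91 ≈ -0.40659)
R(y) = -½ + 1/(2*y) (R(y) = -½ + 1/(y + y) = -½ + 1/(2*y))
a(n) = 211
-30146 + a(R(-6)/r) = -30146 + 211 = -29935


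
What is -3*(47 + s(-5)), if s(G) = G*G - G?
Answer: -231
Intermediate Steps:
s(G) = G² - G
-3*(47 + s(-5)) = -3*(47 - 5*(-1 - 5)) = -3*(47 - 5*(-6)) = -3*(47 + 30) = -3*77 = -231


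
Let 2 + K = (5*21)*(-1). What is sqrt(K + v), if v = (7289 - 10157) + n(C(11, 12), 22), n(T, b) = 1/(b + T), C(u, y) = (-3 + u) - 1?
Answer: 3*I*sqrt(277994)/29 ≈ 54.543*I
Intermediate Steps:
C(u, y) = -4 + u
n(T, b) = 1/(T + b)
K = -107 (K = -2 + (5*21)*(-1) = -2 + 105*(-1) = -2 - 105 = -107)
v = -83171/29 (v = (7289 - 10157) + 1/((-4 + 11) + 22) = -2868 + 1/(7 + 22) = -2868 + 1/29 = -83171/29 ≈ -2868.0)
sqrt(K + v) = sqrt(-107 - 83171/29) = sqrt(-86274/29) = 3*I*sqrt(277994)/29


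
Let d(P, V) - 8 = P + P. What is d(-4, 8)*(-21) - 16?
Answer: -16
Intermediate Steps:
d(P, V) = 8 + 2*P (d(P, V) = 8 + (P + P) = 8 + 2*P)
d(-4, 8)*(-21) - 16 = (8 + 2*(-4))*(-21) - 16 = (8 - 8)*(-21) - 16 = 0*(-21) - 16 = 0 - 16 = -16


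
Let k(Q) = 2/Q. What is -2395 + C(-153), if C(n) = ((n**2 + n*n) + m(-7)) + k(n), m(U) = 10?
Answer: 6798247/153 ≈ 44433.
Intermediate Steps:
C(n) = 10 + 2/n + 2*n**2 (C(n) = ((n**2 + n*n) + 10) + 2/n = ((n**2 + n**2) + 10) + 2/n = (2*n**2 + 10) + 2/n = (10 + 2*n**2) + 2/n = 10 + 2/n + 2*n**2)
-2395 + C(-153) = -2395 + (10 + 2/(-153) + 2*(-153)**2) = -2395 + (10 + 2*(-1/153) + 2*23409) = -2395 + (10 - 2/153 + 46818) = -2395 + 7164682/153 = 6798247/153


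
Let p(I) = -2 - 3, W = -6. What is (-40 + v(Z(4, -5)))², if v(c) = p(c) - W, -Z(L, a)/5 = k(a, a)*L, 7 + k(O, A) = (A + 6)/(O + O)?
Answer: 1521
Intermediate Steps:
k(O, A) = -7 + (6 + A)/(2*O) (k(O, A) = -7 + (A + 6)/(O + O) = -7 + (6 + A)/((2*O)) = -7 + (6 + A)*(1/(2*O)) = -7 + (6 + A)/(2*O))
Z(L, a) = -5*L*(6 - 13*a)/(2*a) (Z(L, a) = -5*(6 + a - 14*a)/(2*a)*L = -5*(6 - 13*a)/(2*a)*L = -5*L*(6 - 13*a)/(2*a))
p(I) = -5
v(c) = 1 (v(c) = -5 - 1*(-6) = -5 + 6 = 1)
(-40 + v(Z(4, -5)))² = (-40 + 1)² = (-39)² = 1521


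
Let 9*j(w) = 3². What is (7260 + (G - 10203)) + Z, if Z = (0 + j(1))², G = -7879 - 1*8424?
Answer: -19245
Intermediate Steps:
G = -16303 (G = -7879 - 8424 = -16303)
j(w) = 1 (j(w) = (⅑)*3² = (⅑)*9 = 1)
Z = 1 (Z = (0 + 1)² = 1² = 1)
(7260 + (G - 10203)) + Z = (7260 + (-16303 - 10203)) + 1 = (7260 - 26506) + 1 = -19246 + 1 = -19245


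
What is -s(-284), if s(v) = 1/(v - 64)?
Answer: 1/348 ≈ 0.0028736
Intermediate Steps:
s(v) = 1/(-64 + v)
-s(-284) = -1/(-64 - 284) = -1/(-348) = -1*(-1/348) = 1/348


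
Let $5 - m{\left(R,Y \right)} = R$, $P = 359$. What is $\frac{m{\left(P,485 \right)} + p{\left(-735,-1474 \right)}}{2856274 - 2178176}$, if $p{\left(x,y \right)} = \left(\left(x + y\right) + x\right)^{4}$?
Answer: $\frac{37559623221071}{339049} \approx 1.1078 \cdot 10^{8}$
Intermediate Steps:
$p{\left(x,y \right)} = \left(y + 2 x\right)^{4}$
$m{\left(R,Y \right)} = 5 - R$
$\frac{m{\left(P,485 \right)} + p{\left(-735,-1474 \right)}}{2856274 - 2178176} = \frac{\left(5 - 359\right) + \left(-1474 + 2 \left(-735\right)\right)^{4}}{2856274 - 2178176} = \frac{\left(5 - 359\right) + \left(-1474 - 1470\right)^{4}}{678098} = \left(-354 + \left(-2944\right)^{4}\right) \frac{1}{678098} = \left(-354 + 75119246442496\right) \frac{1}{678098} = 75119246442142 \cdot \frac{1}{678098} = \frac{37559623221071}{339049}$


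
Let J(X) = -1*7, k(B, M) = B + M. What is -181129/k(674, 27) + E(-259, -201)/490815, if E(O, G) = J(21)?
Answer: -88900835042/344061315 ≈ -258.39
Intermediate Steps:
J(X) = -7
E(O, G) = -7
-181129/k(674, 27) + E(-259, -201)/490815 = -181129/(674 + 27) - 7/490815 = -181129/701 - 7*1/490815 = -181129*1/701 - 7/490815 = -181129/701 - 7/490815 = -88900835042/344061315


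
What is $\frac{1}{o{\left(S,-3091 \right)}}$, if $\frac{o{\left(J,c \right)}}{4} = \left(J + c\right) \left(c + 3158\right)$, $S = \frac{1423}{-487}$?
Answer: $- \frac{487}{403806320} \approx -1.206 \cdot 10^{-6}$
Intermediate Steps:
$S = - \frac{1423}{487}$ ($S = 1423 \left(- \frac{1}{487}\right) = - \frac{1423}{487} \approx -2.922$)
$o{\left(J,c \right)} = 4 \left(3158 + c\right) \left(J + c\right)$ ($o{\left(J,c \right)} = 4 \left(J + c\right) \left(c + 3158\right) = 4 \left(J + c\right) \left(3158 + c\right) = 4 \left(3158 + c\right) \left(J + c\right)$)
$\frac{1}{o{\left(S,-3091 \right)}} = \frac{1}{4 \left(-3091\right)^{2} + 12632 \left(- \frac{1423}{487}\right) + 12632 \left(-3091\right) + 4 \left(- \frac{1423}{487}\right) \left(-3091\right)} = \frac{1}{4 \cdot 9554281 - \frac{17975336}{487} - 39045512 + \frac{17593972}{487}} = \frac{1}{38217124 - \frac{17975336}{487} - 39045512 + \frac{17593972}{487}} = \frac{1}{- \frac{403806320}{487}} = - \frac{487}{403806320}$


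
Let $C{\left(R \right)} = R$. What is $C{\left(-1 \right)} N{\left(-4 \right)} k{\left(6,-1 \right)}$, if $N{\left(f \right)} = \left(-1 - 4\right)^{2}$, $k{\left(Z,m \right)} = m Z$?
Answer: $150$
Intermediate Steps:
$k{\left(Z,m \right)} = Z m$
$N{\left(f \right)} = 25$ ($N{\left(f \right)} = \left(-5\right)^{2} = 25$)
$C{\left(-1 \right)} N{\left(-4 \right)} k{\left(6,-1 \right)} = \left(-1\right) 25 \cdot 6 \left(-1\right) = \left(-25\right) \left(-6\right) = 150$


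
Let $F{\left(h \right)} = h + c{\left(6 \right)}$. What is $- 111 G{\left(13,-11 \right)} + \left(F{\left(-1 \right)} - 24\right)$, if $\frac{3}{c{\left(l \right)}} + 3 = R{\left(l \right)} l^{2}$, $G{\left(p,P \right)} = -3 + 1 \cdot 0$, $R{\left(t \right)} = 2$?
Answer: $\frac{7085}{23} \approx 308.04$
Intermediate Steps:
$G{\left(p,P \right)} = -3$ ($G{\left(p,P \right)} = -3 + 0 = -3$)
$c{\left(l \right)} = \frac{3}{-3 + 2 l^{2}}$
$F{\left(h \right)} = \frac{1}{23} + h$ ($F{\left(h \right)} = h + \frac{3}{-3 + 2 \cdot 6^{2}} = h + \frac{3}{-3 + 2 \cdot 36} = h + \frac{3}{-3 + 72} = h + \frac{3}{69} = h + 3 \cdot \frac{1}{69} = h + \frac{1}{23} = \frac{1}{23} + h$)
$- 111 G{\left(13,-11 \right)} + \left(F{\left(-1 \right)} - 24\right) = \left(-111\right) \left(-3\right) + \left(\left(\frac{1}{23} - 1\right) - 24\right) = 333 - \frac{574}{23} = \frac{7085}{23}$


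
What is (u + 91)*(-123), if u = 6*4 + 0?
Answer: -14145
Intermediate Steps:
u = 24 (u = 24 + 0 = 24)
(u + 91)*(-123) = (24 + 91)*(-123) = 115*(-123) = -14145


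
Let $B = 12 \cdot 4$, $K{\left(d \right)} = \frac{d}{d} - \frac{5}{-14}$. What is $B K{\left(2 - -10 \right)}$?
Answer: $\frac{456}{7} \approx 65.143$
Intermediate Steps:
$K{\left(d \right)} = \frac{19}{14}$ ($K{\left(d \right)} = 1 - - \frac{5}{14} = 1 + \frac{5}{14} = \frac{19}{14}$)
$B = 48$
$B K{\left(2 - -10 \right)} = 48 \cdot \frac{19}{14} = \frac{456}{7}$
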